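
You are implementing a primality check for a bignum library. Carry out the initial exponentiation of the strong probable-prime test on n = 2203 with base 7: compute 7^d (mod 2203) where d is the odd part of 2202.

n − 1 = 2202 = 2^1 · 1101, so s = 1 and d = 1101.
7^1101 mod 2203 = 1.

1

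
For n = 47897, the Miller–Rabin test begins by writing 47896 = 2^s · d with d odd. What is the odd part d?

5987

Halving: 47896 → 23948 → 11974 → 5987; 5987 is odd.
So 47896 = 2^3 · 5987.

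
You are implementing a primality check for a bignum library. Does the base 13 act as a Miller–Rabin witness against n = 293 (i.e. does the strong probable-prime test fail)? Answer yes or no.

n − 1 = 292 = 2^2 · 73, so s = 2 and d = 73.
x_0 = 13^73 mod 293 = 155.
x_0 is neither 1 nor 292, so continue squaring.
x_1 = 155^2 mod 293 = 292.
x_1 ≡ −1, so 13 is not a witness.

no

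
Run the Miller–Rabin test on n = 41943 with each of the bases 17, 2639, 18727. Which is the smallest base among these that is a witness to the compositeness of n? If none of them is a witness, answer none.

n − 1 = 41942 = 2^1 · 20971, so s = 1 and d = 20971.
Base 17: x_0 = 17^20971 mod 41943 = 3086. x_0 ∉ {1, 41942} and s = 1, so 17 is a Miller–Rabin witness and 41943 is composite.
Base 2639: x_0 = 2639^20971 mod 41943 = 37421. x_0 ∉ {1, 41942} and s = 1, so 2639 is a Miller–Rabin witness and 41943 is composite.
Base 18727: x_0 = 18727^20971 mod 41943 = 18727. x_0 ∉ {1, 41942} and s = 1, so 18727 is a Miller–Rabin witness and 41943 is composite.
The smallest witness among the given bases is 17.

17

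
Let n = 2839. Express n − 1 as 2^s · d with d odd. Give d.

Halving: 2838 → 1419; 1419 is odd.
So 2838 = 2^1 · 1419.

1419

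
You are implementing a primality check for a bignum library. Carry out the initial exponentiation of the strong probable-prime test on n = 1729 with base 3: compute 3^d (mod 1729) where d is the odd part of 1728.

n − 1 = 1728 = 2^6 · 27, so s = 6 and d = 27.
Repeated squaring mod 1729: 3^1 ≡ 3, 3^2 ≡ 9, 3^4 ≡ 81, 3^8 ≡ 1374, 3^16 ≡ 1537.
27 = 16 + 8 + 2 + 1, so 3^27 ≡ 1537·1374·9·3 ≡ 664 (mod 1729).

664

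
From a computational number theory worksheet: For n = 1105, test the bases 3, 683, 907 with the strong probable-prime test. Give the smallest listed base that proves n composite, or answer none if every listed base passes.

3

n − 1 = 1104 = 2^4 · 69, so s = 4 and d = 69.
Base 3: x_0 = 3^69 mod 1105 = 1093. x_0 is neither 1 nor 1104, so continue squaring. x_1 = 1093^2 mod 1105 = 144. x_2 = 144^2 mod 1105 = 846. x_3 = 846^2 mod 1105 = 781. Reached i = s−1 = 3 without hitting −1: 3 is a Miller–Rabin witness and 1105 is composite.
Base 683: x_0 = 683^69 mod 1105 = 73. x_0 is neither 1 nor 1104, so continue squaring. x_1 = 73^2 mod 1105 = 909. x_2 = 909^2 mod 1105 = 846. x_3 = 846^2 mod 1105 = 781. Reached i = s−1 = 3 without hitting −1: 683 is a Miller–Rabin witness and 1105 is composite.
Base 907: x_0 = 907^69 mod 1105 = 857. x_0 is neither 1 nor 1104, so continue squaring. x_1 = 857^2 mod 1105 = 729. x_2 = 729^2 mod 1105 = 1041. x_3 = 1041^2 mod 1105 = 781. Reached i = s−1 = 3 without hitting −1: 907 is a Miller–Rabin witness and 1105 is composite.
The smallest witness among the given bases is 3.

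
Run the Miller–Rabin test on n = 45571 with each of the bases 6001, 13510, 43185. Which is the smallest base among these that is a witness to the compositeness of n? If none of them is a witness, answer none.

n − 1 = 45570 = 2^1 · 22785, so s = 1 and d = 22785.
Base 6001: x_0 = 6001^22785 mod 45571 = 38722. x_0 ∉ {1, 45570} and s = 1, so 6001 is a Miller–Rabin witness and 45571 is composite.
Base 13510: x_0 = 13510^22785 mod 45571 = 22212. x_0 ∉ {1, 45570} and s = 1, so 13510 is a Miller–Rabin witness and 45571 is composite.
Base 43185: x_0 = 43185^22785 mod 45571 = 10878. x_0 ∉ {1, 45570} and s = 1, so 43185 is a Miller–Rabin witness and 45571 is composite.
The smallest witness among the given bases is 6001.

6001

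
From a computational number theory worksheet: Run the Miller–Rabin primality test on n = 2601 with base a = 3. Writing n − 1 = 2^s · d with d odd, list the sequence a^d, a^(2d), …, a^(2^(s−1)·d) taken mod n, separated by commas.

1926, 450, 2223

n − 1 = 2600 = 2^3 · 325, so s = 3 and d = 325.
x_0 = 3^325 mod 2601 = 1926.
x_1 = 1926^2 mod 2601 = 450.
x_2 = 450^2 mod 2601 = 2223.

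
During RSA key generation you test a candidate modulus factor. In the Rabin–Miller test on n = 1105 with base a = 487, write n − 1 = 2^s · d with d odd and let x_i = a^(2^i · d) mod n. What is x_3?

781

n − 1 = 1104 = 2^4 · 69, so s = 4 and d = 69.
Repeated squaring mod 1105: 487^1 ≡ 487, 487^2 ≡ 699, 487^4 ≡ 191, 487^8 ≡ 16, 487^16 ≡ 256, 487^32 ≡ 341, 487^64 ≡ 256.
69 = 64 + 4 + 1, so 487^69 ≡ 256·191·487 ≡ 707 (mod 1105).
x_0 = 707.
x_1 = 707^2 mod 1105 = 389.
x_2 = 389^2 mod 1105 = 1041.
x_3 = 1041^2 mod 1105 = 781.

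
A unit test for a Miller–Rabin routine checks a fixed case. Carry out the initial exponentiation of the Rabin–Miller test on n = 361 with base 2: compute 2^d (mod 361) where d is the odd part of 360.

n − 1 = 360 = 2^3 · 45, so s = 3 and d = 45.
Repeated squaring mod 361: 2^1 ≡ 2, 2^2 ≡ 4, 2^4 ≡ 16, 2^8 ≡ 256, 2^16 ≡ 195, 2^32 ≡ 120.
45 = 32 + 8 + 4 + 1, so 2^45 ≡ 120·256·16·2 ≡ 37 (mod 361).

37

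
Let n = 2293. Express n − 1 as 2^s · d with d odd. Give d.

573

Halving: 2292 → 1146 → 573; 573 is odd.
So 2292 = 2^2 · 573.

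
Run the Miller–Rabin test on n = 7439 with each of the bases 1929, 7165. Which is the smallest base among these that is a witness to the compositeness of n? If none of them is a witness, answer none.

n − 1 = 7438 = 2^1 · 3719, so s = 1 and d = 3719.
Base 1929: x_0 = 1929^3719 mod 7439 = 1297. x_0 ∉ {1, 7438} and s = 1, so 1929 is a Miller–Rabin witness and 7439 is composite.
Base 7165: x_0 = 7165^3719 mod 7439 = 6624. x_0 ∉ {1, 7438} and s = 1, so 7165 is a Miller–Rabin witness and 7439 is composite.
The smallest witness among the given bases is 1929.

1929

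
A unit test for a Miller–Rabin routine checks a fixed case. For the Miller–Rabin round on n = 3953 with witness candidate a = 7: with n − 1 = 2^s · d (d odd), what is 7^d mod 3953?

n − 1 = 3952 = 2^4 · 247, so s = 4 and d = 247.
By repeated squaring, 7^247 ≡ 3382 (mod 3953).

3382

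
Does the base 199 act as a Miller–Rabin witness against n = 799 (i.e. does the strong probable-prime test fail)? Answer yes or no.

n − 1 = 798 = 2^1 · 399, so s = 1 and d = 399.
x_0 = 199^399 mod 799 = 129.
x_0 ∉ {1, 798} and s = 1, so 199 is a Miller–Rabin witness and 799 is composite.

yes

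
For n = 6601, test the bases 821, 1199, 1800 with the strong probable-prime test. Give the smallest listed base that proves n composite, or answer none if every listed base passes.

n − 1 = 6600 = 2^3 · 825, so s = 3 and d = 825.
Base 821: x_0 = 821^825 mod 6601 = 1. x_0 = 1, so 821 is not a witness.
Base 1199: x_0 = 1199^825 mod 6601 = 1. x_0 = 1, so 1199 is not a witness.
Base 1800: x_0 = 1800^825 mod 6601 = 1. x_0 = 1, so 1800 is not a witness.
No listed base is a witness for 6601.

none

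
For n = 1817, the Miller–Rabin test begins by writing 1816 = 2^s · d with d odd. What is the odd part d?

227

Halving: 1816 → 908 → 454 → 227; 227 is odd.
So 1816 = 2^3 · 227.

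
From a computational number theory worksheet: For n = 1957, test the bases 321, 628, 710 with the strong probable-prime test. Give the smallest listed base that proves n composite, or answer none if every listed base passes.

321

n − 1 = 1956 = 2^2 · 489, so s = 2 and d = 489.
Base 321: x_0 = 321^489 mod 1957 = 866. x_0 is neither 1 nor 1956, so continue squaring. x_1 = 866^2 mod 1957 = 425. Reached i = s−1 = 1 without hitting −1: 321 is a Miller–Rabin witness and 1957 is composite.
Base 628: x_0 = 628^489 mod 1957 = 286. x_0 is neither 1 nor 1956, so continue squaring. x_1 = 286^2 mod 1957 = 1559. Reached i = s−1 = 1 without hitting −1: 628 is a Miller–Rabin witness and 1957 is composite.
Base 710: x_0 = 710^489 mod 1957 = 1844. x_0 is neither 1 nor 1956, so continue squaring. x_1 = 1844^2 mod 1957 = 1027. Reached i = s−1 = 1 without hitting −1: 710 is a Miller–Rabin witness and 1957 is composite.
The smallest witness among the given bases is 321.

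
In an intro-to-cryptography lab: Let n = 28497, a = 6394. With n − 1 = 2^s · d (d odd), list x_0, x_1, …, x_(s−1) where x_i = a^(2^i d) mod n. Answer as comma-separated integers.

11086, 20332, 12742, 11155

n − 1 = 28496 = 2^4 · 1781, so s = 4 and d = 1781.
x_0 = 6394^1781 mod 28497 = 11086.
x_1 = 11086^2 mod 28497 = 20332.
x_2 = 20332^2 mod 28497 = 12742.
x_3 = 12742^2 mod 28497 = 11155.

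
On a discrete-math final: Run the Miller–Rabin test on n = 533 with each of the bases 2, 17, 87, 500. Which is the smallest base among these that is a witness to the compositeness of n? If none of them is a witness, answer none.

n − 1 = 532 = 2^2 · 133, so s = 2 and d = 133.
Base 2: x_0 = 2^133 mod 533 = 197. x_0 is neither 1 nor 532, so continue squaring. x_1 = 197^2 mod 533 = 433. Reached i = s−1 = 1 without hitting −1: 2 is a Miller–Rabin witness and 533 is composite.
Base 17: x_0 = 17^133 mod 533 = 186. x_0 is neither 1 nor 532, so continue squaring. x_1 = 186^2 mod 533 = 484. Reached i = s−1 = 1 without hitting −1: 17 is a Miller–Rabin witness and 533 is composite.
Base 87: x_0 = 87^133 mod 533 = 490. x_0 is neither 1 nor 532, so continue squaring. x_1 = 490^2 mod 533 = 250. Reached i = s−1 = 1 without hitting −1: 87 is a Miller–Rabin witness and 533 is composite.
Base 500: x_0 = 500^133 mod 533 = 513. x_0 is neither 1 nor 532, so continue squaring. x_1 = 513^2 mod 533 = 400. Reached i = s−1 = 1 without hitting −1: 500 is a Miller–Rabin witness and 533 is composite.
The smallest witness among the given bases is 2.

2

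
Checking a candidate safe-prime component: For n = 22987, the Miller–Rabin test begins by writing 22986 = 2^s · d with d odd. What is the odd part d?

Halving: 22986 → 11493; 11493 is odd.
So 22986 = 2^1 · 11493.

11493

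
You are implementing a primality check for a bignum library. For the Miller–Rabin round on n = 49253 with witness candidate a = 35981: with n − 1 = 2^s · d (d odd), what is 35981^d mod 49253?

1

n − 1 = 49252 = 2^2 · 12313, so s = 2 and d = 12313.
Repeated squaring mod 49253: 35981^1 ≡ 35981, 35981^2 ≡ 17256, 35981^4 ≡ 35151, 35981^8 ≡ 32043, 35981^16 ≡ 25811, 35981^32 ≡ 11643, 35981^64 ≡ 15193, 35981^128 ≡ 27691, 35981^256 ≡ 20777, 35981^512 ≡ 30437, 35981^1024 ≡ 11292, 35981^2048 ≡ 42500, 35981^4096 ≡ 43984, 35981^8192 ≡ 32922.
12313 = 8192 + 4096 + 16 + 8 + 1, so 35981^12313 ≡ 32922·43984·25811·32043·35981 ≡ 1 (mod 49253).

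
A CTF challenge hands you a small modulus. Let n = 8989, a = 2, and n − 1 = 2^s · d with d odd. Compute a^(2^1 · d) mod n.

n − 1 = 8988 = 2^2 · 2247, so s = 2 and d = 2247.
x_0 = 2^2247 mod 8989 = 7840.
x_1 = 7840^2 mod 8989 = 7807.

7807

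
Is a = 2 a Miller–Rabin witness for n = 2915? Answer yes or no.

yes

n − 1 = 2914 = 2^1 · 1457, so s = 1 and d = 1457.
x_0 = 2^1457 mod 2915 = 1327.
x_0 ∉ {1, 2914} and s = 1, so 2 is a Miller–Rabin witness and 2915 is composite.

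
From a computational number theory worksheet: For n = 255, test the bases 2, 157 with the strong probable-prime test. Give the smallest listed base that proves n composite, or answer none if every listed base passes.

n − 1 = 254 = 2^1 · 127, so s = 1 and d = 127.
Base 2: x_0 = 2^127 mod 255 = 128. x_0 ∉ {1, 254} and s = 1, so 2 is a Miller–Rabin witness and 255 is composite.
Base 157: x_0 = 157^127 mod 255 = 13. x_0 ∉ {1, 254} and s = 1, so 157 is a Miller–Rabin witness and 255 is composite.
The smallest witness among the given bases is 2.

2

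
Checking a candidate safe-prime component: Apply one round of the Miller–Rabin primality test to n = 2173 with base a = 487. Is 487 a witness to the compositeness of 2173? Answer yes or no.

yes

n − 1 = 2172 = 2^2 · 543, so s = 2 and d = 543.
Repeated squaring mod 2173: 487^1 ≡ 487, 487^2 ≡ 312, 487^4 ≡ 1732, 487^8 ≡ 1084, 487^16 ≡ 1636, 487^32 ≡ 1533, 487^64 ≡ 1076, 487^128 ≡ 1740, 487^256 ≡ 611, 487^512 ≡ 1738.
543 = 512 + 16 + 8 + 4 + 2 + 1, so 487^543 ≡ 1738·1636·1084·1732·312·487 ≡ 121 (mod 2173).
x_0 = 487^543 mod 2173 = 121.
x_0 is neither 1 nor 2172, so continue squaring.
x_1 = 121^2 mod 2173 = 1603.
Reached i = s−1 = 1 without hitting −1: 487 is a Miller–Rabin witness and 2173 is composite.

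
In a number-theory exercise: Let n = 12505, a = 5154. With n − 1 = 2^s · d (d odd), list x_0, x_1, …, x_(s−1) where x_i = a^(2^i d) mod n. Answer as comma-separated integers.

n − 1 = 12504 = 2^3 · 1563, so s = 3 and d = 1563.
x_0 = 5154^1563 mod 12505 = 404.
x_1 = 404^2 mod 12505 = 651.
x_2 = 651^2 mod 12505 = 11136.

404, 651, 11136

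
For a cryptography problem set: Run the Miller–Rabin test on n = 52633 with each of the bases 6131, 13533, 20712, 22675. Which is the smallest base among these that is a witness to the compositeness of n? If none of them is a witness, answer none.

13533

n − 1 = 52632 = 2^3 · 6579, so s = 3 and d = 6579.
Base 6131: x_0 = 6131^6579 mod 52633 = 52632. x_0 = 52632 ≡ −1, so 6131 is not a witness.
Base 13533: x_0 = 13533^6579 mod 52633 = 51808. x_0 is neither 1 nor 52632, so continue squaring. x_1 = 51808^2 mod 52633 = 49029. x_2 = 49029^2 mod 52633 = 41098. Reached i = s−1 = 2 without hitting −1: 13533 is a Miller–Rabin witness and 52633 is composite.
Base 20712: x_0 = 20712^6579 mod 52633 = 825. x_0 is neither 1 nor 52632, so continue squaring. x_1 = 825^2 mod 52633 = 49029. x_2 = 49029^2 mod 52633 = 41098. Reached i = s−1 = 2 without hitting −1: 20712 is a Miller–Rabin witness and 52633 is composite.
Base 22675: x_0 = 22675^6579 mod 52633 = 15863. x_0 is neither 1 nor 52632, so continue squaring. x_1 = 15863^2 mod 52633 = 49029. x_2 = 49029^2 mod 52633 = 41098. Reached i = s−1 = 2 without hitting −1: 22675 is a Miller–Rabin witness and 52633 is composite.
The smallest witness among the given bases is 13533.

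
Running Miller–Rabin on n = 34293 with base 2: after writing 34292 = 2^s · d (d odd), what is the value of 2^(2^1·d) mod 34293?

2809

n − 1 = 34292 = 2^2 · 8573, so s = 2 and d = 8573.
x_0 = 2^8573 mod 34293 = 6479.
x_1 = 6479^2 mod 34293 = 2809.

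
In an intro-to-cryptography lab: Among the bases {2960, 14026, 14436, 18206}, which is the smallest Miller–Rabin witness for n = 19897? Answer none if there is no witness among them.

n − 1 = 19896 = 2^3 · 2487, so s = 3 and d = 2487.
Base 2960: x_0 = 2960^2487 mod 19897 = 15608. x_0 is neither 1 nor 19896, so continue squaring. x_1 = 15608^2 mod 19897 = 10693. x_2 = 10693^2 mod 19897 = 12087. Reached i = s−1 = 2 without hitting −1: 2960 is a Miller–Rabin witness and 19897 is composite.
Base 14026: x_0 = 14026^2487 mod 19897 = 7229. x_0 is neither 1 nor 19896, so continue squaring. x_1 = 7229^2 mod 19897 = 8919. x_2 = 8919^2 mod 19897 = 355. Reached i = s−1 = 2 without hitting −1: 14026 is a Miller–Rabin witness and 19897 is composite.
Base 14436: x_0 = 14436^2487 mod 19897 = 12357. x_0 is neither 1 nor 19896, so continue squaring. x_1 = 12357^2 mod 19897 = 5871. x_2 = 5871^2 mod 19897 = 7037. Reached i = s−1 = 2 without hitting −1: 14436 is a Miller–Rabin witness and 19897 is composite.
Base 18206: x_0 = 18206^2487 mod 19897 = 13795. x_0 is neither 1 nor 19896, so continue squaring. x_1 = 13795^2 mod 19897 = 7117. x_2 = 7117^2 mod 19897 = 13824. Reached i = s−1 = 2 without hitting −1: 18206 is a Miller–Rabin witness and 19897 is composite.
The smallest witness among the given bases is 2960.

2960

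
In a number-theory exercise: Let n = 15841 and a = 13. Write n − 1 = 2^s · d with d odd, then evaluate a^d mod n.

n − 1 = 15840 = 2^5 · 495, so s = 5 and d = 495.
13^495 mod 15841 = 8896.

8896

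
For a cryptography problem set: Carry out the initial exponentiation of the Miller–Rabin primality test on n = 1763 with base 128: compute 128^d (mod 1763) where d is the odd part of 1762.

128

n − 1 = 1762 = 2^1 · 881, so s = 1 and d = 881.
128^881 mod 1763 = 128.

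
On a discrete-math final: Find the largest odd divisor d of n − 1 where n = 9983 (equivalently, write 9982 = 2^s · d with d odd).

Halving: 9982 → 4991; 4991 is odd.
So 9982 = 2^1 · 4991.

4991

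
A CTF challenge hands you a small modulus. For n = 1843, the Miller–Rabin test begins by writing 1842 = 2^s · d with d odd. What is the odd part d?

921

Halving: 1842 → 921; 921 is odd.
So 1842 = 2^1 · 921.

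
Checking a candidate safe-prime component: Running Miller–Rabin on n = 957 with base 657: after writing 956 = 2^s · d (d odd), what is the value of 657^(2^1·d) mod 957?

390

n − 1 = 956 = 2^2 · 239, so s = 2 and d = 239.
x_0 = 657^239 mod 957 = 909.
x_1 = 909^2 mod 957 = 390.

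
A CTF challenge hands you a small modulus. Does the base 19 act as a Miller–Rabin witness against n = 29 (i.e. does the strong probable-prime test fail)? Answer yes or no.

n − 1 = 28 = 2^2 · 7, so s = 2 and d = 7.
x_0 = 19^7 mod 29 = 12.
x_0 is neither 1 nor 28, so continue squaring.
x_1 = 12^2 mod 29 = 28.
x_1 ≡ −1, so 19 is not a witness.

no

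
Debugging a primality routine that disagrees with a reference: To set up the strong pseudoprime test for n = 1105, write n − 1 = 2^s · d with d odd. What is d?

69

Halving: 1104 → 552 → 276 → 138 → 69; 69 is odd.
So 1104 = 2^4 · 69.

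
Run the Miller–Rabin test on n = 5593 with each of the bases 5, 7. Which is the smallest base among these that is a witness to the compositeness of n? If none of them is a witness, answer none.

n − 1 = 5592 = 2^3 · 699, so s = 3 and d = 699.
Base 5: x_0 = 5^699 mod 5593 = 181. x_0 is neither 1 nor 5592, so continue squaring. x_1 = 181^2 mod 5593 = 4796. x_2 = 4796^2 mod 5593 = 3200. Reached i = s−1 = 2 without hitting −1: 5 is a Miller–Rabin witness and 5593 is composite.
Base 7: x_0 = 7^699 mod 5593 = 4060. x_0 is neither 1 nor 5592, so continue squaring. x_1 = 4060^2 mod 5593 = 1029. x_2 = 1029^2 mod 5593 = 1764. Reached i = s−1 = 2 without hitting −1: 7 is a Miller–Rabin witness and 5593 is composite.
The smallest witness among the given bases is 5.

5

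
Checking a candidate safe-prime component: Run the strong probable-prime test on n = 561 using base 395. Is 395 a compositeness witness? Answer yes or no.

n − 1 = 560 = 2^4 · 35, so s = 4 and d = 35.
x_0 = 395^35 mod 561 = 98.
x_0 is neither 1 nor 560, so continue squaring.
x_1 = 98^2 mod 561 = 67.
x_2 = 67^2 mod 561 = 1.
x_2 = 1 but x_1 ≠ ±1, a nontrivial square root of 1 — 395 is a witness and 561 is composite.

yes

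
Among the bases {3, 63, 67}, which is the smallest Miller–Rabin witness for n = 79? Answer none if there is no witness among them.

n − 1 = 78 = 2^1 · 39, so s = 1 and d = 39.
Base 3: x_0 = 3^39 mod 79 = 78. x_0 = 78 ≡ −1, so 3 is not a witness.
Base 63: x_0 = 63^39 mod 79 = 78. x_0 = 78 ≡ −1, so 63 is not a witness.
Base 67: x_0 = 67^39 mod 79 = 1. x_0 = 1, so 67 is not a witness.
No listed base is a witness for 79.

none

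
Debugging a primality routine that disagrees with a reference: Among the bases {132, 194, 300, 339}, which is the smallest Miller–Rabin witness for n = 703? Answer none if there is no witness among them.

n − 1 = 702 = 2^1 · 351, so s = 1 and d = 351.
Base 132: x_0 = 132^351 mod 703 = 702. x_0 = 702 ≡ −1, so 132 is not a witness.
Base 194: x_0 = 194^351 mod 703 = 1. x_0 = 1, so 194 is not a witness.
Base 300: x_0 = 300^351 mod 703 = 702. x_0 = 702 ≡ −1, so 300 is not a witness.
Base 339: x_0 = 339^351 mod 703 = 438. x_0 ∉ {1, 702} and s = 1, so 339 is a Miller–Rabin witness and 703 is composite.
The smallest witness among the given bases is 339.

339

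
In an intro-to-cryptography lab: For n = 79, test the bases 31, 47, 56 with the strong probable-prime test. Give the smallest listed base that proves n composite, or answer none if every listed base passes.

n − 1 = 78 = 2^1 · 39, so s = 1 and d = 39.
Base 31: x_0 = 31^39 mod 79 = 1. x_0 = 1, so 31 is not a witness.
Base 47: x_0 = 47^39 mod 79 = 78. x_0 = 78 ≡ −1, so 47 is not a witness.
Base 56: x_0 = 56^39 mod 79 = 78. x_0 = 78 ≡ −1, so 56 is not a witness.
No listed base is a witness for 79.

none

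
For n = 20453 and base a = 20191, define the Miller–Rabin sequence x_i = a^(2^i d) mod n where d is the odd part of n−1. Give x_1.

3560

n − 1 = 20452 = 2^2 · 5113, so s = 2 and d = 5113.
Repeated squaring mod 20453: 20191^1 ≡ 20191, 20191^2 ≡ 7285, 20191^4 ≡ 16143, 20191^8 ≡ 4776, 20191^16 ≡ 5081, 20191^32 ≡ 4875, 20191^64 ≡ 19692, 20191^128 ≡ 6437, 20191^256 ≡ 17644, 20191^512 ≡ 16076, 20191^1024 ≡ 14121, 20191^2048 ≡ 6344, 20191^4096 ≡ 15285.
5113 = 4096 + 512 + 256 + 128 + 64 + 32 + 16 + 8 + 1, so 20191^5113 ≡ 15285·16076·17644·6437·19692·4875·5081·4776·20191 ≡ 18111 (mod 20453).
x_0 = 18111.
x_1 = 18111^2 mod 20453 = 3560.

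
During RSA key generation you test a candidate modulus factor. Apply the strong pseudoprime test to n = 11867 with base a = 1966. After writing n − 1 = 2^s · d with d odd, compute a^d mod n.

n − 1 = 11866 = 2^1 · 5933, so s = 1 and d = 5933.
1966^5933 mod 11867 = 11866.

11866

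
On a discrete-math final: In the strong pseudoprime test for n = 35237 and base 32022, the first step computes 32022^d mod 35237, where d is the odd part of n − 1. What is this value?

27695

n − 1 = 35236 = 2^2 · 8809, so s = 2 and d = 8809.
32022^8809 mod 35237 = 27695.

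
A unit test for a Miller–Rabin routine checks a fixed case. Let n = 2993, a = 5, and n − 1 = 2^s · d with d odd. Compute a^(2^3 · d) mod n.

201

n − 1 = 2992 = 2^4 · 187, so s = 4 and d = 187.
x_0 = 5^187 mod 2993 = 2029.
x_1 = 2029^2 mod 2993 = 1466.
x_2 = 1466^2 mod 2993 = 182.
x_3 = 182^2 mod 2993 = 201.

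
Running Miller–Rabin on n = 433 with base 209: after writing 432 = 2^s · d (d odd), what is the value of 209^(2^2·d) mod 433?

254

n − 1 = 432 = 2^4 · 27, so s = 4 and d = 27.
x_0 = 209^27 mod 433 = 183.
x_1 = 183^2 mod 433 = 148.
x_2 = 148^2 mod 433 = 254.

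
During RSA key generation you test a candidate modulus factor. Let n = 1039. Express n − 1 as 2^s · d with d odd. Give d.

Halving: 1038 → 519; 519 is odd.
So 1038 = 2^1 · 519.

519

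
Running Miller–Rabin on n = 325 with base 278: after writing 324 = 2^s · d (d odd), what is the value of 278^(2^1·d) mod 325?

n − 1 = 324 = 2^2 · 81, so s = 2 and d = 81.
Repeated squaring mod 325: 278^1 ≡ 278, 278^2 ≡ 259, 278^4 ≡ 131, 278^8 ≡ 261, 278^16 ≡ 196, 278^32 ≡ 66, 278^64 ≡ 131.
81 = 64 + 16 + 1, so 278^81 ≡ 131·196·278 ≡ 278 (mod 325).
x_0 = 278.
x_1 = 278^2 mod 325 = 259.

259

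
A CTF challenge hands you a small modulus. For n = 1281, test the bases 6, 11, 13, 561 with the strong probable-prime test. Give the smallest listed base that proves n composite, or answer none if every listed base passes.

6

n − 1 = 1280 = 2^8 · 5, so s = 8 and d = 5.
Base 6: x_0 = 6^5 mod 1281 = 90. x_0 is neither 1 nor 1280, so continue squaring. x_1 = 90^2 mod 1281 = 414. x_2 = 414^2 mod 1281 = 1023. x_3 = 1023^2 mod 1281 = 1233. x_4 = 1233^2 mod 1281 = 1023. x_5 = 1023^2 mod 1281 = 1233. x_6 = 1233^2 mod 1281 = 1023. x_7 = 1023^2 mod 1281 = 1233. Reached i = s−1 = 7 without hitting −1: 6 is a Miller–Rabin witness and 1281 is composite.
Base 11: x_0 = 11^5 mod 1281 = 926. x_0 is neither 1 nor 1280, so continue squaring. x_1 = 926^2 mod 1281 = 487. x_2 = 487^2 mod 1281 = 184. x_3 = 184^2 mod 1281 = 550. x_4 = 550^2 mod 1281 = 184. x_5 = 184^2 mod 1281 = 550. x_6 = 550^2 mod 1281 = 184. x_7 = 184^2 mod 1281 = 550. Reached i = s−1 = 7 without hitting −1: 11 is a Miller–Rabin witness and 1281 is composite.
Base 13: x_0 = 13^5 mod 1281 = 1084. x_0 is neither 1 nor 1280, so continue squaring. x_1 = 1084^2 mod 1281 = 379. x_2 = 379^2 mod 1281 = 169. x_3 = 169^2 mod 1281 = 379. x_4 = 379^2 mod 1281 = 169. x_5 = 169^2 mod 1281 = 379. x_6 = 379^2 mod 1281 = 169. x_7 = 169^2 mod 1281 = 379. Reached i = s−1 = 7 without hitting −1: 13 is a Miller–Rabin witness and 1281 is composite.
Base 561: x_0 = 561^5 mod 1281 = 1233. x_0 is neither 1 nor 1280, so continue squaring. x_1 = 1233^2 mod 1281 = 1023. x_2 = 1023^2 mod 1281 = 1233. x_3 = 1233^2 mod 1281 = 1023. x_4 = 1023^2 mod 1281 = 1233. x_5 = 1233^2 mod 1281 = 1023. x_6 = 1023^2 mod 1281 = 1233. x_7 = 1233^2 mod 1281 = 1023. Reached i = s−1 = 7 without hitting −1: 561 is a Miller–Rabin witness and 1281 is composite.
The smallest witness among the given bases is 6.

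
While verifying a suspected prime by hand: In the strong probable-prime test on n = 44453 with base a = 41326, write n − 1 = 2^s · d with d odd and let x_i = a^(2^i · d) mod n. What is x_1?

44452

n − 1 = 44452 = 2^2 · 11113, so s = 2 and d = 11113.
x_0 = 41326^11113 mod 44453 = 28719.
x_1 = 28719^2 mod 44453 = 44452.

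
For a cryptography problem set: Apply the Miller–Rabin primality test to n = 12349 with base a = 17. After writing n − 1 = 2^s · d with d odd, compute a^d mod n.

n − 1 = 12348 = 2^2 · 3087, so s = 2 and d = 3087.
Repeated squaring mod 12349: 17^1 ≡ 17, 17^2 ≡ 289, 17^4 ≡ 9427, 17^8 ≡ 4925, 17^16 ≡ 2189, 17^32 ≡ 309, 17^64 ≡ 9038, 17^128 ≡ 9158, 17^256 ≡ 6905, 17^512 ≡ 11885, 17^1024 ≡ 5363, 17^2048 ≡ 948.
3087 = 2048 + 1024 + 8 + 4 + 2 + 1, so 17^3087 ≡ 948·5363·4925·9427·289·17 ≡ 2553 (mod 12349).

2553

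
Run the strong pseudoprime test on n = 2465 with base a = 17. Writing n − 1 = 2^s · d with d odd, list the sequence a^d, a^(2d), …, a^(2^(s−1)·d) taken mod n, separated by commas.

n − 1 = 2464 = 2^5 · 77, so s = 5 and d = 77.
x_0 = 17^77 mod 2465 = 17.
x_1 = 17^2 mod 2465 = 289.
x_2 = 289^2 mod 2465 = 2176.
x_3 = 2176^2 mod 2465 = 2176.
x_4 = 2176^2 mod 2465 = 2176.

17, 289, 2176, 2176, 2176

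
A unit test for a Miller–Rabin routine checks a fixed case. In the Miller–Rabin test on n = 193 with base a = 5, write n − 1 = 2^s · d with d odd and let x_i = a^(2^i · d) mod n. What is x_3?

43

n − 1 = 192 = 2^6 · 3, so s = 6 and d = 3.
x_0 = 5^3 mod 193 = 125.
x_1 = 125^2 mod 193 = 185.
x_2 = 185^2 mod 193 = 64.
x_3 = 64^2 mod 193 = 43.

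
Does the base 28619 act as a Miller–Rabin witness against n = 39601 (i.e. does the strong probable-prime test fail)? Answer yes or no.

yes

n − 1 = 39600 = 2^4 · 2475, so s = 4 and d = 2475.
Repeated squaring mod 39601: 28619^1 ≡ 28619, 28619^2 ≡ 19279, 28619^4 ≡ 24456, 28619^8 ≡ 2033, 28619^16 ≡ 14585, 28619^32 ≡ 25254, 28619^64 ≡ 30012, 28619^128 ≡ 35000, 28619^256 ≡ 22267, 28619^512 ≡ 14769, 28619^1024 ≡ 1053, 28619^2048 ≡ 39582.
2475 = 2048 + 256 + 128 + 32 + 8 + 2 + 1, so 28619^2475 ≡ 39582·22267·35000·25254·2033·19279·28619 ≡ 16717 (mod 39601).
x_0 = 28619^2475 mod 39601 = 16717.
x_0 is neither 1 nor 39600, so continue squaring.
x_1 = 16717^2 mod 39601 = 33433.
x_2 = 33433^2 mod 39601 = 27264.
x_3 = 27264^2 mod 39601 = 14926.
Reached i = s−1 = 3 without hitting −1: 28619 is a Miller–Rabin witness and 39601 is composite.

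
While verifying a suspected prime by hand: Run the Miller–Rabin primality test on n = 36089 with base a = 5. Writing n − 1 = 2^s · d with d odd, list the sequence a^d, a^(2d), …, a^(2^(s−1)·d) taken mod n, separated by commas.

n − 1 = 36088 = 2^3 · 4511, so s = 3 and d = 4511.
x_0 = 5^4511 mod 36089 = 33230.
x_1 = 33230^2 mod 36089 = 17767.
x_2 = 17767^2 mod 36089 = 31895.

33230, 17767, 31895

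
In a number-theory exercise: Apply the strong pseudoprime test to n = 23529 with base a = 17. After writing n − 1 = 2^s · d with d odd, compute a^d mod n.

4109

n − 1 = 23528 = 2^3 · 2941, so s = 3 and d = 2941.
17^2941 mod 23529 = 4109.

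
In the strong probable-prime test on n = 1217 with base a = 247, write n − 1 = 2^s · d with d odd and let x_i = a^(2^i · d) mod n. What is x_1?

825

n − 1 = 1216 = 2^6 · 19, so s = 6 and d = 19.
x_0 = 247^19 mod 1217 = 362.
x_1 = 362^2 mod 1217 = 825.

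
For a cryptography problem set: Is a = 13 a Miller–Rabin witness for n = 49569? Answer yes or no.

yes

n − 1 = 49568 = 2^5 · 1549, so s = 5 and d = 1549.
x_0 = 13^1549 mod 49569 = 43576.
x_0 is neither 1 nor 49568, so continue squaring.
x_1 = 43576^2 mod 49569 = 28093.
x_2 = 28093^2 mod 49569 = 28600.
x_3 = 28600^2 mod 49569 = 21931.
x_4 = 21931^2 mod 49569 = 754.
Reached i = s−1 = 4 without hitting −1: 13 is a Miller–Rabin witness and 49569 is composite.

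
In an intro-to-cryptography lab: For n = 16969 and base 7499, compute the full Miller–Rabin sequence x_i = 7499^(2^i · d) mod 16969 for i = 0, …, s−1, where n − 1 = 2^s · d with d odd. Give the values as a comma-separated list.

3474, 3717, 3323

n − 1 = 16968 = 2^3 · 2121, so s = 3 and d = 2121.
x_0 = 7499^2121 mod 16969 = 3474.
x_1 = 3474^2 mod 16969 = 3717.
x_2 = 3717^2 mod 16969 = 3323.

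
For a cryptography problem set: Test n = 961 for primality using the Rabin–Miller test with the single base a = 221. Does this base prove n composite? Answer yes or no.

n − 1 = 960 = 2^6 · 15, so s = 6 and d = 15.
x_0 = 221^15 mod 961 = 280.
x_0 is neither 1 nor 960, so continue squaring.
x_1 = 280^2 mod 961 = 559.
x_2 = 559^2 mod 961 = 156.
x_3 = 156^2 mod 961 = 311.
x_4 = 311^2 mod 961 = 621.
x_5 = 621^2 mod 961 = 280.
Reached i = s−1 = 5 without hitting −1: 221 is a Miller–Rabin witness and 961 is composite.

yes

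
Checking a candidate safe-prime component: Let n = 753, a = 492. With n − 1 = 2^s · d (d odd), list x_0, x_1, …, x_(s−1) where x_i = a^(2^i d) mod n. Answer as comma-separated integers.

n − 1 = 752 = 2^4 · 47, so s = 4 and d = 47.
x_0 = 492^47 mod 753 = 63.
x_1 = 63^2 mod 753 = 204.
x_2 = 204^2 mod 753 = 201.
x_3 = 201^2 mod 753 = 492.

63, 204, 201, 492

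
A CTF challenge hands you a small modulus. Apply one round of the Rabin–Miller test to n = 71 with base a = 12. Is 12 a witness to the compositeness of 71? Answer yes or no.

n − 1 = 70 = 2^1 · 35, so s = 1 and d = 35.
x_0 = 12^35 mod 71 = 1.
x_0 = 1, so 12 is not a witness.

no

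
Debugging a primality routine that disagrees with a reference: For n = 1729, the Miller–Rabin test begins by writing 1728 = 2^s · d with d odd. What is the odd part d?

Halving: 1728 → 864 → 432 → 216 → 108 → 54 → 27; 27 is odd.
So 1728 = 2^6 · 27.

27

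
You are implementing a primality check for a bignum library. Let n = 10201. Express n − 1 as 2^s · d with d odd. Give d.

1275

Halving: 10200 → 5100 → 2550 → 1275; 1275 is odd.
So 10200 = 2^3 · 1275.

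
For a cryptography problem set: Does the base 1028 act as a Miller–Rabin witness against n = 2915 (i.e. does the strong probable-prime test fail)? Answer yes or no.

yes

n − 1 = 2914 = 2^1 · 1457, so s = 1 and d = 1457.
Repeated squaring mod 2915: 1028^1 ≡ 1028, 1028^2 ≡ 1554, 1028^4 ≡ 1296, 1028^8 ≡ 576, 1028^16 ≡ 2381, 1028^32 ≡ 2401, 1028^64 ≡ 1846, 1028^128 ≡ 81, 1028^256 ≡ 731, 1028^512 ≡ 916, 1028^1024 ≡ 2451.
1457 = 1024 + 256 + 128 + 32 + 16 + 1, so 1028^1457 ≡ 2451·731·81·2401·2381·1028 ≡ 498 (mod 2915).
x_0 = 1028^1457 mod 2915 = 498.
x_0 ∉ {1, 2914} and s = 1, so 1028 is a Miller–Rabin witness and 2915 is composite.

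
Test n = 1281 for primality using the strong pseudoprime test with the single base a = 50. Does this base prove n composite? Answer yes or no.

n − 1 = 1280 = 2^8 · 5, so s = 8 and d = 5.
Repeated squaring mod 1281: 50^1 ≡ 50, 50^2 ≡ 1219, 50^4 ≡ 1.
5 = 4 + 1, so 50^5 ≡ 1·50 ≡ 50 (mod 1281).
x_0 = 50^5 mod 1281 = 50.
x_0 is neither 1 nor 1280, so continue squaring.
x_1 = 50^2 mod 1281 = 1219.
x_2 = 1219^2 mod 1281 = 1.
x_2 = 1 but x_1 ≠ ±1, a nontrivial square root of 1 — 50 is a witness and 1281 is composite.

yes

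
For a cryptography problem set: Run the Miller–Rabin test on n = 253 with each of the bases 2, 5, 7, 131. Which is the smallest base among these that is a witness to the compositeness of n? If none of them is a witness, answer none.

2

n − 1 = 252 = 2^2 · 63, so s = 2 and d = 63.
Base 2: x_0 = 2^63 mod 253 = 118. x_0 is neither 1 nor 252, so continue squaring. x_1 = 118^2 mod 253 = 9. Reached i = s−1 = 1 without hitting −1: 2 is a Miller–Rabin witness and 253 is composite.
Base 5: x_0 = 5^63 mod 253 = 191. x_0 is neither 1 nor 252, so continue squaring. x_1 = 191^2 mod 253 = 49. Reached i = s−1 = 1 without hitting −1: 5 is a Miller–Rabin witness and 253 is composite.
Base 7: x_0 = 7^63 mod 253 = 57. x_0 is neither 1 nor 252, so continue squaring. x_1 = 57^2 mod 253 = 213. Reached i = s−1 = 1 without hitting −1: 7 is a Miller–Rabin witness and 253 is composite.
Base 131: x_0 = 131^63 mod 253 = 219. x_0 is neither 1 nor 252, so continue squaring. x_1 = 219^2 mod 253 = 144. Reached i = s−1 = 1 without hitting −1: 131 is a Miller–Rabin witness and 253 is composite.
The smallest witness among the given bases is 2.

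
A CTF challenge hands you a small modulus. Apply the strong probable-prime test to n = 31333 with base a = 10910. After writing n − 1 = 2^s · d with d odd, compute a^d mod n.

n − 1 = 31332 = 2^2 · 7833, so s = 2 and d = 7833.
10910^7833 mod 31333 = 15578.

15578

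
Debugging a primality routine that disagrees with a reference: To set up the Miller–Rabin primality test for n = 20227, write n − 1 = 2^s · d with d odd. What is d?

Halving: 20226 → 10113; 10113 is odd.
So 20226 = 2^1 · 10113.

10113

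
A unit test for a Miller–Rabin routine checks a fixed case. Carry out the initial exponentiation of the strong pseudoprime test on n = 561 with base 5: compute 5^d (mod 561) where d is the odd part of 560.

23

n − 1 = 560 = 2^4 · 35, so s = 4 and d = 35.
5^35 mod 561 = 23.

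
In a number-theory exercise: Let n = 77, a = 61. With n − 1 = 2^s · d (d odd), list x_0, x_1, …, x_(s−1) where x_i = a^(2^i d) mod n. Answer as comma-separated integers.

68, 4

n − 1 = 76 = 2^2 · 19, so s = 2 and d = 19.
x_0 = 61^19 mod 77 = 68.
x_1 = 68^2 mod 77 = 4.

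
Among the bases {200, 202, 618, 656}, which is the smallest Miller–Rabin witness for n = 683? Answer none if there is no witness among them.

n − 1 = 682 = 2^1 · 341, so s = 1 and d = 341.
Base 200: x_0 = 200^341 mod 683 = 682. x_0 = 682 ≡ −1, so 200 is not a witness.
Base 202: x_0 = 202^341 mod 683 = 682. x_0 = 682 ≡ −1, so 202 is not a witness.
Base 618: x_0 = 618^341 mod 683 = 682. x_0 = 682 ≡ −1, so 618 is not a witness.
Base 656: x_0 = 656^341 mod 683 = 682. x_0 = 682 ≡ −1, so 656 is not a witness.
No listed base is a witness for 683.

none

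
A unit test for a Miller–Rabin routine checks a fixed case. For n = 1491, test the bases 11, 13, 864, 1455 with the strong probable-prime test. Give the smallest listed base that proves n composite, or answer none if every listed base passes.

11

n − 1 = 1490 = 2^1 · 745, so s = 1 and d = 745.
Base 11: x_0 = 11^745 mod 1491 = 536. x_0 ∉ {1, 1490} and s = 1, so 11 is a Miller–Rabin witness and 1491 is composite.
Base 13: x_0 = 13^745 mod 1491 = 832. x_0 ∉ {1, 1490} and s = 1, so 13 is a Miller–Rabin witness and 1491 is composite.
Base 864: x_0 = 864^745 mod 1491 = 1452. x_0 ∉ {1, 1490} and s = 1, so 864 is a Miller–Rabin witness and 1491 is composite.
Base 1455: x_0 = 1455^745 mod 1491 = 594. x_0 ∉ {1, 1490} and s = 1, so 1455 is a Miller–Rabin witness and 1491 is composite.
The smallest witness among the given bases is 11.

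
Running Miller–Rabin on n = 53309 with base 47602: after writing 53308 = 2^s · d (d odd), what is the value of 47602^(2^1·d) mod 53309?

1

n − 1 = 53308 = 2^2 · 13327, so s = 2 and d = 13327.
x_0 = 47602^13327 mod 53309 = 1.
x_1 = 1^2 mod 53309 = 1.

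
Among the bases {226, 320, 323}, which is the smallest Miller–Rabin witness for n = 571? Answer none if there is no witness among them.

n − 1 = 570 = 2^1 · 285, so s = 1 and d = 285.
Base 226: x_0 = 226^285 mod 571 = 1. x_0 = 1, so 226 is not a witness.
Base 320: x_0 = 320^285 mod 571 = 1. x_0 = 1, so 320 is not a witness.
Base 323: x_0 = 323^285 mod 571 = 1. x_0 = 1, so 323 is not a witness.
No listed base is a witness for 571.

none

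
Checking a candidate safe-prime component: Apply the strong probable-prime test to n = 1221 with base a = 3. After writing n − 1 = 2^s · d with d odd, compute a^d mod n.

n − 1 = 1220 = 2^2 · 305, so s = 2 and d = 305.
3^305 mod 1221 = 210.

210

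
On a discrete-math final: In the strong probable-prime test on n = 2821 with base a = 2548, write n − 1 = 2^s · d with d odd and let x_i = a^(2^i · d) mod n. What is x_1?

1365

n − 1 = 2820 = 2^2 · 705, so s = 2 and d = 705.
Repeated squaring mod 2821: 2548^1 ≡ 2548, 2548^2 ≡ 1183, 2548^4 ≡ 273, 2548^8 ≡ 1183, 2548^16 ≡ 273, 2548^32 ≡ 1183, 2548^64 ≡ 273, 2548^128 ≡ 1183, 2548^256 ≡ 273, 2548^512 ≡ 1183.
705 = 512 + 128 + 64 + 1, so 2548^705 ≡ 1183·1183·273·2548 ≡ 1456 (mod 2821).
x_0 = 1456.
x_1 = 1456^2 mod 2821 = 1365.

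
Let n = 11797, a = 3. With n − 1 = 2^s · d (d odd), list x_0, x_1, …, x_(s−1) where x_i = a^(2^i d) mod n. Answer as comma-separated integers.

n − 1 = 11796 = 2^2 · 2949, so s = 2 and d = 2949.
x_0 = 3^2949 mod 11797 = 7998.
x_1 = 7998^2 mod 11797 = 4670.

7998, 4670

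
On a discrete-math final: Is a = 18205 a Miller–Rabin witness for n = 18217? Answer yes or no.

n − 1 = 18216 = 2^3 · 2277, so s = 3 and d = 2277.
x_0 = 18205^2277 mod 18217 = 12407.
x_0 is neither 1 nor 18216, so continue squaring.
x_1 = 12407^2 mod 18217 = 18216.
x_1 ≡ −1, so 18205 is not a witness.

no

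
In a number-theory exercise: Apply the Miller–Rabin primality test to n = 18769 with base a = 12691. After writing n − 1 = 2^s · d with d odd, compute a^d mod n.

3972

n − 1 = 18768 = 2^4 · 1173, so s = 4 and d = 1173.
12691^1173 mod 18769 = 3972.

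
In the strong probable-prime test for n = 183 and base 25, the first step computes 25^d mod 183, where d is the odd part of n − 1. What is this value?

25

n − 1 = 182 = 2^1 · 91, so s = 1 and d = 91.
25^91 mod 183 = 25.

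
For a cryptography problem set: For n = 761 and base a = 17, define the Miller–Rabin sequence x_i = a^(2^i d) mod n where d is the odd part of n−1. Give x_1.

760

n − 1 = 760 = 2^3 · 95, so s = 3 and d = 95.
x_0 = 17^95 mod 761 = 39.
x_1 = 39^2 mod 761 = 760.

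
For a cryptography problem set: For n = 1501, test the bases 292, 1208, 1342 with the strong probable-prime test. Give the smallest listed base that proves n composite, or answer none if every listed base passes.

none

n − 1 = 1500 = 2^2 · 375, so s = 2 and d = 375.
Base 292: x_0 = 292^375 mod 1501 = 1. x_0 = 1, so 292 is not a witness.
Base 1208: x_0 = 1208^375 mod 1501 = 1. x_0 = 1, so 1208 is not a witness.
Base 1342: x_0 = 1342^375 mod 1501 = 1500. x_0 = 1500 ≡ −1, so 1342 is not a witness.
No listed base is a witness for 1501.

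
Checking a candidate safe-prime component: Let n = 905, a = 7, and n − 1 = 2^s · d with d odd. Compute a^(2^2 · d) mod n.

n − 1 = 904 = 2^3 · 113, so s = 3 and d = 113.
x_0 = 7^113 mod 905 = 517.
x_1 = 517^2 mod 905 = 314.
x_2 = 314^2 mod 905 = 856.

856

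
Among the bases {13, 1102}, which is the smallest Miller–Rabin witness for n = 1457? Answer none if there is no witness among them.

13

n − 1 = 1456 = 2^4 · 91, so s = 4 and d = 91.
Base 13: x_0 = 13^91 mod 1457 = 1439. x_0 is neither 1 nor 1456, so continue squaring. x_1 = 1439^2 mod 1457 = 324. x_2 = 324^2 mod 1457 = 72. x_3 = 72^2 mod 1457 = 813. Reached i = s−1 = 3 without hitting −1: 13 is a Miller–Rabin witness and 1457 is composite.
Base 1102: x_0 = 1102^91 mod 1457 = 761. x_0 is neither 1 nor 1456, so continue squaring. x_1 = 761^2 mod 1457 = 692. x_2 = 692^2 mod 1457 = 968. x_3 = 968^2 mod 1457 = 173. Reached i = s−1 = 3 without hitting −1: 1102 is a Miller–Rabin witness and 1457 is composite.
The smallest witness among the given bases is 13.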